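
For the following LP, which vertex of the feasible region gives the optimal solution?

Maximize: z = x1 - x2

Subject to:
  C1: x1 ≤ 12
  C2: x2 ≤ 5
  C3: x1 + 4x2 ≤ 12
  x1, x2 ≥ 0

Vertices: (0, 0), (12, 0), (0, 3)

Evaluate the objective at each vertex of the feasible region:
  z(0, 0) = 0
  z(12, 0) = 12  ←
  z(0, 3) = -3
The maximum is at x1 = 12, x2 = 0.

(12, 0)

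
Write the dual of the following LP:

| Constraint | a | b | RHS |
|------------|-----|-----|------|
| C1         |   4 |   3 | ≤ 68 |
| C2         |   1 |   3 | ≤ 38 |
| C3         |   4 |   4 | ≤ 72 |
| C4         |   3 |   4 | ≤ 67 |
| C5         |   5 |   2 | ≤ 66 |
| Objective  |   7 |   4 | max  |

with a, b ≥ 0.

Primal max cᵀx s.t. Ax ≤ b, x ≥ 0  →  Dual min bᵀy s.t. Aᵀy ≥ c, y ≥ 0.

Minimize: z = 68y1 + 38y2 + 72y3 + 67y4 + 66y5

Subject to:
  4y1 + y2 + 4y3 + 3y4 + 5y5 ≥ 7
  3y1 + 3y2 + 4y3 + 4y4 + 2y5 ≥ 4
  y1, y2, y3, y4, y5 ≥ 0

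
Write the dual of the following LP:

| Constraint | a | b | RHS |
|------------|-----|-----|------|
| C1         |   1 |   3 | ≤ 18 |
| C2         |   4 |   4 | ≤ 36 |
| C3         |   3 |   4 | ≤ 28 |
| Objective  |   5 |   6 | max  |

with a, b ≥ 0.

Primal max cᵀx s.t. Ax ≤ b, x ≥ 0  →  Dual min bᵀy s.t. Aᵀy ≥ c, y ≥ 0.

Minimize: z = 18y1 + 36y2 + 28y3

Subject to:
  y1 + 4y2 + 3y3 ≥ 5
  3y1 + 4y2 + 4y3 ≥ 6
  y1, y2, y3 ≥ 0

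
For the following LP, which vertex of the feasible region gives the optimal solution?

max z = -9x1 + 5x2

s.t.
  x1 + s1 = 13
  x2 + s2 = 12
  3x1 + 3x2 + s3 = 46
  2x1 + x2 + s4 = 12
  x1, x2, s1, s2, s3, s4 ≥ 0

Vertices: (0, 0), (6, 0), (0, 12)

Evaluate the objective at each vertex of the feasible region:
  z(0, 0) = 0
  z(6, 0) = -54
  z(0, 12) = 60  ←
The maximum is at x1 = 0, x2 = 12.

(0, 12)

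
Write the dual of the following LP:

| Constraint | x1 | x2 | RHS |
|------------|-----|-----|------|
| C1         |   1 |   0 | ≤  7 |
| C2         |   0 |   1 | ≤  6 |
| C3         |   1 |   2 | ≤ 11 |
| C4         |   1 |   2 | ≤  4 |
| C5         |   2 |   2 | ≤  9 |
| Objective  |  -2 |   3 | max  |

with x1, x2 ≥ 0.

Primal max cᵀx s.t. Ax ≤ b, x ≥ 0  →  Dual min bᵀy s.t. Aᵀy ≥ c, y ≥ 0.

Minimize: z = 7y1 + 6y2 + 11y3 + 4y4 + 9y5

Subject to:
  y1 + y3 + y4 + 2y5 ≥ -2
  y2 + 2y3 + 2y4 + 2y5 ≥ 3
  y1, y2, y3, y4, y5 ≥ 0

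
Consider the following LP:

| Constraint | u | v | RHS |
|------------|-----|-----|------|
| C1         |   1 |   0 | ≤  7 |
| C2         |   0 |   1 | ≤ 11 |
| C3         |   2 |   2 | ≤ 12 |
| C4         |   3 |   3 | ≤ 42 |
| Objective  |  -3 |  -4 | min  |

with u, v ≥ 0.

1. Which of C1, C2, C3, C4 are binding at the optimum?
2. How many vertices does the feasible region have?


1. C3
2. 3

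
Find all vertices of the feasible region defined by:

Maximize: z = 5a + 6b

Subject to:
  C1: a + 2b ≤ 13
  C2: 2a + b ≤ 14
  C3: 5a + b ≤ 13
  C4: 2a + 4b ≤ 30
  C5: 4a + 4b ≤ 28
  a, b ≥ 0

(0, 0), (2.6, 0), (1.5, 5.5), (1, 6), (0, 6.5)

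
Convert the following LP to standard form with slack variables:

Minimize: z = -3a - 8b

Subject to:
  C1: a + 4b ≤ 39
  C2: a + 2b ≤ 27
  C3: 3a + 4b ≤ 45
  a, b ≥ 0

min z = -3a - 8b

s.t.
  a + 4b + s1 = 39
  a + 2b + s2 = 27
  3a + 4b + s3 = 45
  a, b, s1, s2, s3 ≥ 0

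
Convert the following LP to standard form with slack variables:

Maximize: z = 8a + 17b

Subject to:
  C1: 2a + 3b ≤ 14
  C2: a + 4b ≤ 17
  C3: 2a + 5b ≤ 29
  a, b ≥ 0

max z = 8a + 17b

s.t.
  2a + 3b + s1 = 14
  a + 4b + s2 = 17
  2a + 5b + s3 = 29
  a, b, s1, s2, s3 ≥ 0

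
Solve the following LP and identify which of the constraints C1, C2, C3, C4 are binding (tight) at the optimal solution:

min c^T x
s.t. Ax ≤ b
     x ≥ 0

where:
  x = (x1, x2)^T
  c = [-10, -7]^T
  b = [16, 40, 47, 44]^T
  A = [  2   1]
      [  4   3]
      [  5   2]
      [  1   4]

At x1 = 4, x2 = 8, compute slack b - a·x for each constraint:
  C1: 16 − 16 = 0  (binding)
  C2: 40 − 40 = 0  (binding)
  C3: 47 − 36 = 11  (slack)
  C4: 44 − 36 = 8  (slack)

Optimal: x1 = 4, x2 = 8
Binding: C1, C2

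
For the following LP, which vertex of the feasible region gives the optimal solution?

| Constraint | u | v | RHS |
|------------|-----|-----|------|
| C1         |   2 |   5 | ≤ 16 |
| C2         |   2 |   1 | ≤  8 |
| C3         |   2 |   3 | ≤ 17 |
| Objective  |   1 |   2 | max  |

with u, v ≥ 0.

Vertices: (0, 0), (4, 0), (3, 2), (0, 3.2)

Evaluate the objective at each vertex of the feasible region:
  z(0, 0) = 0
  z(4, 0) = 4
  z(3, 2) = 7  ←
  z(0, 3.2) = 6.4
The maximum is at u = 3, v = 2.

(3, 2)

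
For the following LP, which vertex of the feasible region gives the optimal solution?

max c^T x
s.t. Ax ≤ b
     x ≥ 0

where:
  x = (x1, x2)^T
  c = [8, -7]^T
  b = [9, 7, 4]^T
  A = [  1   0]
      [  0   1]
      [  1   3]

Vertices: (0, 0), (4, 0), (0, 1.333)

Evaluate the objective at each vertex of the feasible region:
  z(0, 0) = 0
  z(4, 0) = 32  ←
  z(0, 1.333) = -9.333
The maximum is at x1 = 4, x2 = 0.

(4, 0)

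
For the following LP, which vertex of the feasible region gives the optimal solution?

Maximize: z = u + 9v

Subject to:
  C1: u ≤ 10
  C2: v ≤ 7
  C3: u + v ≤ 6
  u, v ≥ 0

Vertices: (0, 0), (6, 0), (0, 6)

Evaluate the objective at each vertex of the feasible region:
  z(0, 0) = 0
  z(6, 0) = 6
  z(0, 6) = 54  ←
The maximum is at u = 0, v = 6.

(0, 6)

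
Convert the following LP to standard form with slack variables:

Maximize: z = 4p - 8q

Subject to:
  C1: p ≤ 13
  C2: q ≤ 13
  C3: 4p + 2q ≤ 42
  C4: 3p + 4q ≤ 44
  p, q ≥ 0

max z = 4p - 8q

s.t.
  p + s1 = 13
  q + s2 = 13
  4p + 2q + s3 = 42
  3p + 4q + s4 = 44
  p, q, s1, s2, s3, s4 ≥ 0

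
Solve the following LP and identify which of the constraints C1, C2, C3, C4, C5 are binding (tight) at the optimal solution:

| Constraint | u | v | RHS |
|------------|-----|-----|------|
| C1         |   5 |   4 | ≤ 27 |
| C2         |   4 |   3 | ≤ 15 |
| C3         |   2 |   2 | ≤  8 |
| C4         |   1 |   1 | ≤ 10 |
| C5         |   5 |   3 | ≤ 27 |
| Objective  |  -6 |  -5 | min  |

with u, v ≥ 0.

At u = 3, v = 1, compute slack b - a·x for each constraint:
  C1: 27 − 19 = 8  (slack)
  C2: 15 − 15 = 0  (binding)
  C3: 8 − 8 = 0  (binding)
  C4: 10 − 4 = 6  (slack)
  C5: 27 − 18 = 9  (slack)

Optimal: u = 3, v = 1
Binding: C2, C3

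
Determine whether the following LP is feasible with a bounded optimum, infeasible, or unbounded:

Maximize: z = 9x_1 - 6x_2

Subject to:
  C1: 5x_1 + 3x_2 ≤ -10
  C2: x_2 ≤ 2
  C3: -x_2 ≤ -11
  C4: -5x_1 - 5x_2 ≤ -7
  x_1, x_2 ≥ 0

Infeasible (no feasible solution exists)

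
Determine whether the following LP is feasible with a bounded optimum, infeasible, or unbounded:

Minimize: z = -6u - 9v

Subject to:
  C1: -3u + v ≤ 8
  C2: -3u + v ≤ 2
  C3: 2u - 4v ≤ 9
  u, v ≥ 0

Unbounded (objective can decrease without bound)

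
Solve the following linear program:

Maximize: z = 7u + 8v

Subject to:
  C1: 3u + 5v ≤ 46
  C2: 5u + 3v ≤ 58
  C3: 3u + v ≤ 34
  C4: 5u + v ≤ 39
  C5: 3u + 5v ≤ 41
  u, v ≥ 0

Evaluate the objective at each vertex of the feasible region:
  z(0, 0) = 0
  z(7.8, 0) = 54.6
  z(7, 4) = 81  ←
  z(0, 8.2) = 65.6
The maximum is at u = 7, v = 4.

u = 7, v = 4, z = 81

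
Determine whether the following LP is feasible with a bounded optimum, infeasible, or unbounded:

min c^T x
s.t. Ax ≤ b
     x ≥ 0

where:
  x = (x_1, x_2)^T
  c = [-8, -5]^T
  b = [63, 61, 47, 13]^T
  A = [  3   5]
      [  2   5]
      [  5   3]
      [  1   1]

Feasible with a bounded optimal solution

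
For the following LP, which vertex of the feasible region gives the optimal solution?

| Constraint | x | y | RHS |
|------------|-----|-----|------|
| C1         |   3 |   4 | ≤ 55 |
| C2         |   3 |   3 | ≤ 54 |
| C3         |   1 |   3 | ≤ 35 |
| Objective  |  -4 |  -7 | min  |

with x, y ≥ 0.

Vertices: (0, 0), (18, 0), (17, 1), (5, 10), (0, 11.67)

Evaluate the objective at each vertex of the feasible region:
  z(0, 0) = 0
  z(18, 0) = -72
  z(17, 1) = -75
  z(5, 10) = -90  ←
  z(0, 11.67) = -81.67
The minimum is at x = 5, y = 10.

(5, 10)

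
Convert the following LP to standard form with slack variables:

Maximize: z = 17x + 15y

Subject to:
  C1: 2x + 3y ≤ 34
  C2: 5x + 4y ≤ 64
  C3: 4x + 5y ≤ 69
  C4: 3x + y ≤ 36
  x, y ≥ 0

max z = 17x + 15y

s.t.
  2x + 3y + s1 = 34
  5x + 4y + s2 = 64
  4x + 5y + s3 = 69
  3x + y + s4 = 36
  x, y, s1, s2, s3, s4 ≥ 0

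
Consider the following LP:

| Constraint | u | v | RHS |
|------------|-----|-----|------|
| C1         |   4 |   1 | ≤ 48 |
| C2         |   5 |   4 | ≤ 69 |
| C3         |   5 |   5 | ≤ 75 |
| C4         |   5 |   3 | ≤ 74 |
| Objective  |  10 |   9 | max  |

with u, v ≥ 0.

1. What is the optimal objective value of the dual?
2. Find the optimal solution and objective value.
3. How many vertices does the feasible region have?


1. 144
2. u = 9, v = 6, z = 144
3. 5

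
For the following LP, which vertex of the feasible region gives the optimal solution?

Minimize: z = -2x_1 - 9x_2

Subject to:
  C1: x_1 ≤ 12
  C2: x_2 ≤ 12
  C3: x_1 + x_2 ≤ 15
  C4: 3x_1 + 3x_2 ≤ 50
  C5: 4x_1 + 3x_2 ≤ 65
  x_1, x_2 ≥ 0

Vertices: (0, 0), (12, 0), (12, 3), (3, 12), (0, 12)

Evaluate the objective at each vertex of the feasible region:
  z(0, 0) = 0
  z(12, 0) = -24
  z(12, 3) = -51
  z(3, 12) = -114  ←
  z(0, 12) = -108
The minimum is at x_1 = 3, x_2 = 12.

(3, 12)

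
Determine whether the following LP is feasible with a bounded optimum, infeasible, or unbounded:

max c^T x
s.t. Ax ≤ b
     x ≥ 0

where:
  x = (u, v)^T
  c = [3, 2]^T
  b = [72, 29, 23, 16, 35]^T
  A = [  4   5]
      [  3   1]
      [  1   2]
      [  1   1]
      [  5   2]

Feasible with a bounded optimal solution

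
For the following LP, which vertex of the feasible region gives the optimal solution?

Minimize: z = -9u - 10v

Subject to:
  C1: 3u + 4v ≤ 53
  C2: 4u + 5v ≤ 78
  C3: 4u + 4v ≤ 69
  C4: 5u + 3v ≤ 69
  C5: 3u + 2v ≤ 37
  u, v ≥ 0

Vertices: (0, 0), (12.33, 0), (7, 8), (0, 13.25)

Evaluate the objective at each vertex of the feasible region:
  z(0, 0) = 0
  z(12.33, 0) = -111
  z(7, 8) = -143  ←
  z(0, 13.25) = -132.5
The minimum is at u = 7, v = 8.

(7, 8)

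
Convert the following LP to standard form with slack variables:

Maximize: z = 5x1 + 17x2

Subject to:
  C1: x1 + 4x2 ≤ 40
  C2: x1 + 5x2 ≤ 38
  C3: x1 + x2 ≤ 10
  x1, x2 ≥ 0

max z = 5x1 + 17x2

s.t.
  x1 + 4x2 + s1 = 40
  x1 + 5x2 + s2 = 38
  x1 + x2 + s3 = 10
  x1, x2, s1, s2, s3 ≥ 0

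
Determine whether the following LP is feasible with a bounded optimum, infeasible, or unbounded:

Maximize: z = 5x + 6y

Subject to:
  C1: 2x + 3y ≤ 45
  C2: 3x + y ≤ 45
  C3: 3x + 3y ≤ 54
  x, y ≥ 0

Feasible with a bounded optimal solution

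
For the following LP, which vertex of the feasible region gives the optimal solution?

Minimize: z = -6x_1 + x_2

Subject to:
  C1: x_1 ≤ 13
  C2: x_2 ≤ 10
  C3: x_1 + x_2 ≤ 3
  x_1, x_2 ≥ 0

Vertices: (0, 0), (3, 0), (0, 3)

Evaluate the objective at each vertex of the feasible region:
  z(0, 0) = 0
  z(3, 0) = -18  ←
  z(0, 3) = 3
The minimum is at x_1 = 3, x_2 = 0.

(3, 0)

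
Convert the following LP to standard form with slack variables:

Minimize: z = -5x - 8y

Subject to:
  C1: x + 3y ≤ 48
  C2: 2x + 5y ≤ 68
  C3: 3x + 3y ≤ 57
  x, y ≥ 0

min z = -5x - 8y

s.t.
  x + 3y + s1 = 48
  2x + 5y + s2 = 68
  3x + 3y + s3 = 57
  x, y, s1, s2, s3 ≥ 0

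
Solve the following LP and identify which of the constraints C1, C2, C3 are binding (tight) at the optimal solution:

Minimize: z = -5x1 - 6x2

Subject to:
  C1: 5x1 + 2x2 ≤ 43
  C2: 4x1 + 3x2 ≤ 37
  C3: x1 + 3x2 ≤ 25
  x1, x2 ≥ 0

At x1 = 4, x2 = 7, compute slack b - a·x for each constraint:
  C1: 43 − 34 = 9  (slack)
  C2: 37 − 37 = 0  (binding)
  C3: 25 − 25 = 0  (binding)

Optimal: x1 = 4, x2 = 7
Binding: C2, C3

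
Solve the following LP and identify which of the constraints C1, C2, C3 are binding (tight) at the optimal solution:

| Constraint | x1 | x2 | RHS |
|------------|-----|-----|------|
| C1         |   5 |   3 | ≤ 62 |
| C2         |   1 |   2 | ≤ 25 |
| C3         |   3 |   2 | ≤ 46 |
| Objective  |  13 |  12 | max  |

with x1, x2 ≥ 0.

At x1 = 7, x2 = 9, compute slack b - a·x for each constraint:
  C1: 62 − 62 = 0  (binding)
  C2: 25 − 25 = 0  (binding)
  C3: 46 − 39 = 7  (slack)

Optimal: x1 = 7, x2 = 9
Binding: C1, C2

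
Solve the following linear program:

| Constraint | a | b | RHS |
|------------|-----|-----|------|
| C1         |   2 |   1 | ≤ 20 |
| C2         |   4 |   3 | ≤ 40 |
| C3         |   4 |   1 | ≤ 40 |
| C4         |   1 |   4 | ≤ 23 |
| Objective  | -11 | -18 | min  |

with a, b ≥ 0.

Evaluate the objective at each vertex of the feasible region:
  z(0, 0) = 0
  z(10, 0) = -110
  z(7, 4) = -149  ←
  z(0, 5.75) = -103.5
The minimum is at a = 7, b = 4.

a = 7, b = 4, z = -149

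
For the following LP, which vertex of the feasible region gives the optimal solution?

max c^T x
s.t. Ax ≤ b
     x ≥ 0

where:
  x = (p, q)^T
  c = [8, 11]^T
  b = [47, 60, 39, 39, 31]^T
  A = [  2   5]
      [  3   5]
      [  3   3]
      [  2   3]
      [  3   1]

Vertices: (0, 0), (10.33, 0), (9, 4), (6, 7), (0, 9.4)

Evaluate the objective at each vertex of the feasible region:
  z(0, 0) = 0
  z(10.33, 0) = 82.67
  z(9, 4) = 116
  z(6, 7) = 125  ←
  z(0, 9.4) = 103.4
The maximum is at p = 6, q = 7.

(6, 7)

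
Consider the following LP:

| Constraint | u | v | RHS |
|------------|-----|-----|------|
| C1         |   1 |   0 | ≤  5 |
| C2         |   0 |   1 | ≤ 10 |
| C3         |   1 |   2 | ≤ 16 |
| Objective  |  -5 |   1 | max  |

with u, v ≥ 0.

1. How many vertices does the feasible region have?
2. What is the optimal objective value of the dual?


1. 4
2. 8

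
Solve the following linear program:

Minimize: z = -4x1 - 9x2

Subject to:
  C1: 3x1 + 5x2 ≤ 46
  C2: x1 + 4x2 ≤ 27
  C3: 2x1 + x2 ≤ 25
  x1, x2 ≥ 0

Evaluate the objective at each vertex of the feasible region:
  z(0, 0) = 0
  z(12.5, 0) = -50
  z(11.29, 2.429) = -67
  z(7, 5) = -73  ←
  z(0, 6.75) = -60.75
The minimum is at x1 = 7, x2 = 5.

x1 = 7, x2 = 5, z = -73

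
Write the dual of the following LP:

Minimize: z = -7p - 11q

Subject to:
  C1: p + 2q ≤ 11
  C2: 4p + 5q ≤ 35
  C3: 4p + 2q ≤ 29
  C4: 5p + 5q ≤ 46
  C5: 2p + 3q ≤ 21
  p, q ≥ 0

Primal min cᵀx s.t. Ax ≤ b, x ≥ 0  →  Dual max −bᵀy s.t. Aᵀy ≥ −c, y ≥ 0.

Maximize: z = -11y1 - 35y2 - 29y3 - 46y4 - 21y5

Subject to:
  y1 + 4y2 + 4y3 + 5y4 + 2y5 ≥ 7
  2y1 + 5y2 + 2y3 + 5y4 + 3y5 ≥ 11
  y1, y2, y3, y4, y5 ≥ 0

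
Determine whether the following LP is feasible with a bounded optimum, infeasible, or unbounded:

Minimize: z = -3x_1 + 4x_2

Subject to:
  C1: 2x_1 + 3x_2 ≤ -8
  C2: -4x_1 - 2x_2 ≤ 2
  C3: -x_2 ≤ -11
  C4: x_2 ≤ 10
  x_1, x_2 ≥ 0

Infeasible (no feasible solution exists)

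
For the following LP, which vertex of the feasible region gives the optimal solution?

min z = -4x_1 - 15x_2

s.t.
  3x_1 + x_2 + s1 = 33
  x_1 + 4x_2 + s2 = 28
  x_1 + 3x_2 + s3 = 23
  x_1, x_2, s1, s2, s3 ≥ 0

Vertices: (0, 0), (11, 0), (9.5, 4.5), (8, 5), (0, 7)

Evaluate the objective at each vertex of the feasible region:
  z(0, 0) = 0
  z(11, 0) = -44
  z(9.5, 4.5) = -105.5
  z(8, 5) = -107  ←
  z(0, 7) = -105
The minimum is at x_1 = 8, x_2 = 5.

(8, 5)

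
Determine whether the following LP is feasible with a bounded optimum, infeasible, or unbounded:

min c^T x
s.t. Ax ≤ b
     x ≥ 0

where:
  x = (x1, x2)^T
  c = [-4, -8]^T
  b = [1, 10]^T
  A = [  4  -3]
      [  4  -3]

Unbounded (objective can decrease without bound)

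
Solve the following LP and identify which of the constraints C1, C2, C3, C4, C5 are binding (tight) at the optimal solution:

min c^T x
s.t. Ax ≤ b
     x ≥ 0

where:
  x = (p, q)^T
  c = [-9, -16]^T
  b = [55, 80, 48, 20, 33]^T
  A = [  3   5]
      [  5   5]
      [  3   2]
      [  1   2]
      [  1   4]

At p = 10, q = 5, compute slack b - a·x for each constraint:
  C1: 55 − 55 = 0  (binding)
  C2: 80 − 75 = 5  (slack)
  C3: 48 − 40 = 8  (slack)
  C4: 20 − 20 = 0  (binding)
  C5: 33 − 30 = 3  (slack)

Optimal: p = 10, q = 5
Binding: C1, C4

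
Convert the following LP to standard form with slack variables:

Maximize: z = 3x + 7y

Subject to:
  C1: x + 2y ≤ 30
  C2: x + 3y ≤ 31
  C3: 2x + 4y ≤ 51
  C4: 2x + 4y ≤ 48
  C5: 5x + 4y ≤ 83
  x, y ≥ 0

max z = 3x + 7y

s.t.
  x + 2y + s1 = 30
  x + 3y + s2 = 31
  2x + 4y + s3 = 51
  2x + 4y + s4 = 48
  5x + 4y + s5 = 83
  x, y, s1, s2, s3, s4, s5 ≥ 0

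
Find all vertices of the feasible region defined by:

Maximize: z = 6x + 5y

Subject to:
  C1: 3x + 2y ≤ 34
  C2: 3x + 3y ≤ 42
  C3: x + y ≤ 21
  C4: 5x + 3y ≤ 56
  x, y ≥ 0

(0, 0), (11.2, 0), (10, 2), (6, 8), (0, 14)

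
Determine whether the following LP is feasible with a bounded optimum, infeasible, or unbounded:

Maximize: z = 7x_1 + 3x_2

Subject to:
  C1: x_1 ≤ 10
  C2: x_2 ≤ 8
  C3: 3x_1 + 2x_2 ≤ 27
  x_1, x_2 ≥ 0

Feasible with a bounded optimal solution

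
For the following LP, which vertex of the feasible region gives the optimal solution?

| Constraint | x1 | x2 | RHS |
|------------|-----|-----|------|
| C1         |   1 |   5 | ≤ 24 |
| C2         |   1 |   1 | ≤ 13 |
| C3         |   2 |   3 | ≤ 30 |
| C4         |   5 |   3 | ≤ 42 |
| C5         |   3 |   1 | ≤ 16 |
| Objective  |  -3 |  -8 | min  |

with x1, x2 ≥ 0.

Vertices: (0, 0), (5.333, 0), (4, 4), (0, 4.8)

Evaluate the objective at each vertex of the feasible region:
  z(0, 0) = 0
  z(5.333, 0) = -16
  z(4, 4) = -44  ←
  z(0, 4.8) = -38.4
The minimum is at x1 = 4, x2 = 4.

(4, 4)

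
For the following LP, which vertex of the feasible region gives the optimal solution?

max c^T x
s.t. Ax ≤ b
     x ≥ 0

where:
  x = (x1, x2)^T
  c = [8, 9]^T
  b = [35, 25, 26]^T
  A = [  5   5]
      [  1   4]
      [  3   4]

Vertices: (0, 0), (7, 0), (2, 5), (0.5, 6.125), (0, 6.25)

Evaluate the objective at each vertex of the feasible region:
  z(0, 0) = 0
  z(7, 0) = 56
  z(2, 5) = 61  ←
  z(0.5, 6.125) = 59.12
  z(0, 6.25) = 56.25
The maximum is at x1 = 2, x2 = 5.

(2, 5)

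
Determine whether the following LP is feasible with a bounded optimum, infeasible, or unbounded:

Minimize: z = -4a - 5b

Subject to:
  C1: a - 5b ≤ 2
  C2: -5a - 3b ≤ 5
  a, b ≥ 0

Unbounded (objective can decrease without bound)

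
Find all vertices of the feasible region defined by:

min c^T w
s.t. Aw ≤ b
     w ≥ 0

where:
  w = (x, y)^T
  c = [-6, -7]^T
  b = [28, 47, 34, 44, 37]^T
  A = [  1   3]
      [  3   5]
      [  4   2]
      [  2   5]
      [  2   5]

(0, 0), (8.5, 0), (6, 5), (0, 7.4)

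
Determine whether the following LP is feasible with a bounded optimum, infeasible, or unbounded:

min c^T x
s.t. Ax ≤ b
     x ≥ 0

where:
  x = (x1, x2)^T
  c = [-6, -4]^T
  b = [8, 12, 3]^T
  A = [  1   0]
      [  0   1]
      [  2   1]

Feasible with a bounded optimal solution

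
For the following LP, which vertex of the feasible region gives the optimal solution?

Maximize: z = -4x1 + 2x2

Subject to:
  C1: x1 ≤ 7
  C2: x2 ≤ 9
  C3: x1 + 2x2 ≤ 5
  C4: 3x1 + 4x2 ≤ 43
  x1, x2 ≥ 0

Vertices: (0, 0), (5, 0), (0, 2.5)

Evaluate the objective at each vertex of the feasible region:
  z(0, 0) = 0
  z(5, 0) = -20
  z(0, 2.5) = 5  ←
The maximum is at x1 = 0, x2 = 2.5.

(0, 2.5)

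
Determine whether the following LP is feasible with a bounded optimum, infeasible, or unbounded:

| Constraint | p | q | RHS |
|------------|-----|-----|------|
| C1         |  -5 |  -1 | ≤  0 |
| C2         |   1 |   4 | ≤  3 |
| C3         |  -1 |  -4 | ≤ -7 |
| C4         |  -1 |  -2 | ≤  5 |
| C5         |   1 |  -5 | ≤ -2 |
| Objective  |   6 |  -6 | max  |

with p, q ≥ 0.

Infeasible (no feasible solution exists)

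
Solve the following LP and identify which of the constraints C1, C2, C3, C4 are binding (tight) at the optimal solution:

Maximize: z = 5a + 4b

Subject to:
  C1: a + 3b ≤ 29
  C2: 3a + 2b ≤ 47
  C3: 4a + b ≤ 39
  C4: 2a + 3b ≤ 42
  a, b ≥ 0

At a = 8, b = 7, compute slack b - a·x for each constraint:
  C1: 29 − 29 = 0  (binding)
  C2: 47 − 38 = 9  (slack)
  C3: 39 − 39 = 0  (binding)
  C4: 42 − 37 = 5  (slack)

Optimal: a = 8, b = 7
Binding: C1, C3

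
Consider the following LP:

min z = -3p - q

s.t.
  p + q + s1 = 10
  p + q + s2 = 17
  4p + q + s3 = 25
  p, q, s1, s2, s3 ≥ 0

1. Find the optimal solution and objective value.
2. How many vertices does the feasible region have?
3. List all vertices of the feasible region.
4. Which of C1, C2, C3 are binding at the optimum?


1. p = 5, q = 5, z = -20
2. 4
3. (0, 0), (6.25, 0), (5, 5), (0, 10)
4. C1, C3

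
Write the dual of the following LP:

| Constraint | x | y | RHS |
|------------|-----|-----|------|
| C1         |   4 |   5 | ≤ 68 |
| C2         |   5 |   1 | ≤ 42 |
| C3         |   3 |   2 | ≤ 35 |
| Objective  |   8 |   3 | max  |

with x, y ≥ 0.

Primal max cᵀx s.t. Ax ≤ b, x ≥ 0  →  Dual min bᵀy s.t. Aᵀy ≥ c, y ≥ 0.

Minimize: z = 68y1 + 42y2 + 35y3

Subject to:
  4y1 + 5y2 + 3y3 ≥ 8
  5y1 + y2 + 2y3 ≥ 3
  y1, y2, y3 ≥ 0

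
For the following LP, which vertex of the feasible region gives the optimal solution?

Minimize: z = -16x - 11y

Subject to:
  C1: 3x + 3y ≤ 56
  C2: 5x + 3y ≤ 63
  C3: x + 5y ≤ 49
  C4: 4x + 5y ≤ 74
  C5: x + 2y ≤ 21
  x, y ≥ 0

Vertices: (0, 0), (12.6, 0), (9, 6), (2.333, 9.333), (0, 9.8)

Evaluate the objective at each vertex of the feasible region:
  z(0, 0) = 0
  z(12.6, 0) = -201.6
  z(9, 6) = -210  ←
  z(2.333, 9.333) = -140
  z(0, 9.8) = -107.8
The minimum is at x = 9, y = 6.

(9, 6)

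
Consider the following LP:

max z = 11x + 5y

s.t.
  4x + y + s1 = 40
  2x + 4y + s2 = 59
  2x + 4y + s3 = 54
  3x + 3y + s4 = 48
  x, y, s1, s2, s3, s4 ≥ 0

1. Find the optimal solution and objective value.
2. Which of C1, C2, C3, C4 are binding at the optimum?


1. x = 8, y = 8, z = 128
2. C1, C4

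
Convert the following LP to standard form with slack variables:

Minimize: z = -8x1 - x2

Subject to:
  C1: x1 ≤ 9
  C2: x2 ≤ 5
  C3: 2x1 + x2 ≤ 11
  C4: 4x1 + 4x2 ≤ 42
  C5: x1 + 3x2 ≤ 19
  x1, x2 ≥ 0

min z = -8x1 - x2

s.t.
  x1 + s1 = 9
  x2 + s2 = 5
  2x1 + x2 + s3 = 11
  4x1 + 4x2 + s4 = 42
  x1 + 3x2 + s5 = 19
  x1, x2, s1, s2, s3, s4, s5 ≥ 0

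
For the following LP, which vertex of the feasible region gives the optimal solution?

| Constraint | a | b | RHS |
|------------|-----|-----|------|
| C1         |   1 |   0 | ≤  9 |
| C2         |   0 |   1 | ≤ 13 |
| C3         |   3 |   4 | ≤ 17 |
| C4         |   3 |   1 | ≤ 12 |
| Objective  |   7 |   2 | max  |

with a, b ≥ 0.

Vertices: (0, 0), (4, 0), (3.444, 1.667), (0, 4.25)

Evaluate the objective at each vertex of the feasible region:
  z(0, 0) = 0
  z(4, 0) = 28  ←
  z(3.444, 1.667) = 27.44
  z(0, 4.25) = 8.5
The maximum is at a = 4, b = 0.

(4, 0)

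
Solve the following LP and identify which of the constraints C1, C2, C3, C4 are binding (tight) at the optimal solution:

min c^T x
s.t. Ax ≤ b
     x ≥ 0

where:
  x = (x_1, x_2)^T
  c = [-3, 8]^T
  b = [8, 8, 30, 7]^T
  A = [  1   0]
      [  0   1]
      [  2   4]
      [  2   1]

At x_1 = 3.5, x_2 = 0, compute slack b - a·x for each constraint:
  C1: 8 − 3.5 = 4.5  (slack)
  C2: 8 − 0 = 8  (slack)
  C3: 30 − 7 = 23  (slack)
  C4: 7 − 7 = 0  (binding)

Optimal: x_1 = 3.5, x_2 = 0
Binding: C4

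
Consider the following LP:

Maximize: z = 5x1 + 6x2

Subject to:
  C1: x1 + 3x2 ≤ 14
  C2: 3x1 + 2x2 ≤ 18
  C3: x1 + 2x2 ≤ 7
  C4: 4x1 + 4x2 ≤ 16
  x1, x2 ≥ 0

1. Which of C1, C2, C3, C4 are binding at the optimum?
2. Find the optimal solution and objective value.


1. C3, C4
2. x1 = 1, x2 = 3, z = 23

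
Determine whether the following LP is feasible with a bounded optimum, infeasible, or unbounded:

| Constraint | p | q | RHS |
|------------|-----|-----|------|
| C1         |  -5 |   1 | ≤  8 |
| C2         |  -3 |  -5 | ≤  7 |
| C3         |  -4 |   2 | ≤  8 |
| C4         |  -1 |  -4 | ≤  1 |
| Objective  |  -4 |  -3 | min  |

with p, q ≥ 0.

Unbounded (objective can decrease without bound)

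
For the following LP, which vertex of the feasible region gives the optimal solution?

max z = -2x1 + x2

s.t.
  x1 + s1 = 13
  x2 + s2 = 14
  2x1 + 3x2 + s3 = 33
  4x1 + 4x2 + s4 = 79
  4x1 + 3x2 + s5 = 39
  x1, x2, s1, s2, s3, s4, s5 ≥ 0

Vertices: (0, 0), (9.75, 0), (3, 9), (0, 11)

Evaluate the objective at each vertex of the feasible region:
  z(0, 0) = 0
  z(9.75, 0) = -19.5
  z(3, 9) = 3
  z(0, 11) = 11  ←
The maximum is at x1 = 0, x2 = 11.

(0, 11)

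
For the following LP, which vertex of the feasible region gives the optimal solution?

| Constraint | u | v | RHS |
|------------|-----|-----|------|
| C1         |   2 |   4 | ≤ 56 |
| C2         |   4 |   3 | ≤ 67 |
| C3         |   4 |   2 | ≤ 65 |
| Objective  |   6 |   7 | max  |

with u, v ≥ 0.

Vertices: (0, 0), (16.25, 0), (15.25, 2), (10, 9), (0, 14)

Evaluate the objective at each vertex of the feasible region:
  z(0, 0) = 0
  z(16.25, 0) = 97.5
  z(15.25, 2) = 105.5
  z(10, 9) = 123  ←
  z(0, 14) = 98
The maximum is at u = 10, v = 9.

(10, 9)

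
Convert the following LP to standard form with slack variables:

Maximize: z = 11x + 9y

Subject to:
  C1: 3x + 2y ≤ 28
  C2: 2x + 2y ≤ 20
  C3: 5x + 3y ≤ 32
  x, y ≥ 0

max z = 11x + 9y

s.t.
  3x + 2y + s1 = 28
  2x + 2y + s2 = 20
  5x + 3y + s3 = 32
  x, y, s1, s2, s3 ≥ 0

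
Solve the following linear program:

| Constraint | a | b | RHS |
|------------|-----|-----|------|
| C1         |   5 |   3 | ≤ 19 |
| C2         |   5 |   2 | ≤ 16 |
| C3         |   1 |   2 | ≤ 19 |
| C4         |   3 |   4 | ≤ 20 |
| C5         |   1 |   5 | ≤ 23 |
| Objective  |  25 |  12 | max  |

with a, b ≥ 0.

Evaluate the objective at each vertex of the feasible region:
  z(0, 0) = 0
  z(3.2, 0) = 80
  z(2, 3) = 86  ←
  z(1.455, 3.909) = 83.27
  z(0.7273, 4.455) = 71.64
  z(0, 4.6) = 55.2
The maximum is at a = 2, b = 3.

a = 2, b = 3, z = 86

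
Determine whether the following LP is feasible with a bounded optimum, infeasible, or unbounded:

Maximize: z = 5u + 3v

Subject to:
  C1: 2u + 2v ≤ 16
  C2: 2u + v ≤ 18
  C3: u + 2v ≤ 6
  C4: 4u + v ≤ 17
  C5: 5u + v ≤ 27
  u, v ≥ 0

Feasible with a bounded optimal solution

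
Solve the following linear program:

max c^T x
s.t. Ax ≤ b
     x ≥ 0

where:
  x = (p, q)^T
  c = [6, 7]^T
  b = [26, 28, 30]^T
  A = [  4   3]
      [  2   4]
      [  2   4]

Evaluate the objective at each vertex of the feasible region:
  z(0, 0) = 0
  z(6.5, 0) = 39
  z(2, 6) = 54  ←
  z(0, 7) = 49
The maximum is at p = 2, q = 6.

p = 2, q = 6, z = 54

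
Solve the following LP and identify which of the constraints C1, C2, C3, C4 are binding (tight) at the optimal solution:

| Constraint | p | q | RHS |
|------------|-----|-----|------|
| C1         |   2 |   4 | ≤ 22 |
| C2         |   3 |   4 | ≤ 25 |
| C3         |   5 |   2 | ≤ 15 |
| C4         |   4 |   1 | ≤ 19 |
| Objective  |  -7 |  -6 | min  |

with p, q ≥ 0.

At p = 1, q = 5, compute slack b - a·x for each constraint:
  C1: 22 − 22 = 0  (binding)
  C2: 25 − 23 = 2  (slack)
  C3: 15 − 15 = 0  (binding)
  C4: 19 − 9 = 10  (slack)

Optimal: p = 1, q = 5
Binding: C1, C3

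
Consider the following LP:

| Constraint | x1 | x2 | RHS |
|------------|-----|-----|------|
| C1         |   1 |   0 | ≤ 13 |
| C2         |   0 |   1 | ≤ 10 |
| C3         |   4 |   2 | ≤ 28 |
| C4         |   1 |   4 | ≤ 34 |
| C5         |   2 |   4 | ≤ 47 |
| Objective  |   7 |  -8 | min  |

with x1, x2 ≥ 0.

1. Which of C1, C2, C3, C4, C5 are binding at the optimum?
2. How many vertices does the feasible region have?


1. C4
2. 4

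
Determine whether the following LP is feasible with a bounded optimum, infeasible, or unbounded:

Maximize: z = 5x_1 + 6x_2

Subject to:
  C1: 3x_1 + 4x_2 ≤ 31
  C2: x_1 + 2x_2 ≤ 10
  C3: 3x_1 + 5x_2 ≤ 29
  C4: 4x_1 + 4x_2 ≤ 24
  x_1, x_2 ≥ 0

Feasible with a bounded optimal solution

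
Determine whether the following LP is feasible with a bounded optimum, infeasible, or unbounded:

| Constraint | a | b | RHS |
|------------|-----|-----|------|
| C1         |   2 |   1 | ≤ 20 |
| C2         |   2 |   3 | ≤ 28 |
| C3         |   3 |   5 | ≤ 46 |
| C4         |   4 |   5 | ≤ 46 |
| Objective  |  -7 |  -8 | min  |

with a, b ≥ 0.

Feasible with a bounded optimal solution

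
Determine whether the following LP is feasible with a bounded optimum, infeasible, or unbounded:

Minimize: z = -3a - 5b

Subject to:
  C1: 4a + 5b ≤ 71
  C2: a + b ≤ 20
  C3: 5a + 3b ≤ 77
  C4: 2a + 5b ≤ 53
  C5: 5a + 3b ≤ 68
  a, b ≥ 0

Feasible with a bounded optimal solution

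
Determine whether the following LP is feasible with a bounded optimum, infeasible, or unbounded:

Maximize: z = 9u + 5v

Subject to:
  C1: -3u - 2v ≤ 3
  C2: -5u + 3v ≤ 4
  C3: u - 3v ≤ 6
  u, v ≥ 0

Unbounded (objective can increase without bound)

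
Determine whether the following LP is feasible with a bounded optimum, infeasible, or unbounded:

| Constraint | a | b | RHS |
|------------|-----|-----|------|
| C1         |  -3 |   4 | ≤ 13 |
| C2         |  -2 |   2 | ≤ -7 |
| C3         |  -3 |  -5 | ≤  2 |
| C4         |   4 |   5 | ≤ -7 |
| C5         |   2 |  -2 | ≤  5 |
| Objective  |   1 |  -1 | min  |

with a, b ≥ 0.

Infeasible (no feasible solution exists)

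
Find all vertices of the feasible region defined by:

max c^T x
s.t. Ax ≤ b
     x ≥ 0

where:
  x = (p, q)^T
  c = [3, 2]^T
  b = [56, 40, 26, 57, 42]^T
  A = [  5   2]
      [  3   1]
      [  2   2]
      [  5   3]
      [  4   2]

(0, 0), (10.5, 0), (8, 5), (0, 13)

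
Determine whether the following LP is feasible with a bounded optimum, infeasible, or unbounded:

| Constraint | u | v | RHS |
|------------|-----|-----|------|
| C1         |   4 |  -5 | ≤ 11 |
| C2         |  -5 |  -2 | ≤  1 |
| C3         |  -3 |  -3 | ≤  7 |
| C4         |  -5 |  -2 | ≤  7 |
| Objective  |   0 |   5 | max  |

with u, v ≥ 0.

Unbounded (objective can increase without bound)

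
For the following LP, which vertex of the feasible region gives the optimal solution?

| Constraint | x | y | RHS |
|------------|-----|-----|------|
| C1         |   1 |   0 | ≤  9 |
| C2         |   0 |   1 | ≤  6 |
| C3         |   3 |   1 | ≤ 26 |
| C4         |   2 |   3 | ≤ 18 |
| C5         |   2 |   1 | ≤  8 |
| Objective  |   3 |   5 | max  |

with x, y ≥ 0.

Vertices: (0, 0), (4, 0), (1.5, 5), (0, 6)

Evaluate the objective at each vertex of the feasible region:
  z(0, 0) = 0
  z(4, 0) = 12
  z(1.5, 5) = 29.5
  z(0, 6) = 30  ←
The maximum is at x = 0, y = 6.

(0, 6)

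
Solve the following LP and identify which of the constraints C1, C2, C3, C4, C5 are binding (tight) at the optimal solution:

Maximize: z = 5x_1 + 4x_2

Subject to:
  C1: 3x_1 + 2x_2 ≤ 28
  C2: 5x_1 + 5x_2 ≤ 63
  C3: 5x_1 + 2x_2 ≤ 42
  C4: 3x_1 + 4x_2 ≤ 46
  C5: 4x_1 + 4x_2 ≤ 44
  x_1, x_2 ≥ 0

At x_1 = 6, x_2 = 5, compute slack b - a·x for each constraint:
  C1: 28 − 28 = 0  (binding)
  C2: 63 − 55 = 8  (slack)
  C3: 42 − 40 = 2  (slack)
  C4: 46 − 38 = 8  (slack)
  C5: 44 − 44 = 0  (binding)

Optimal: x_1 = 6, x_2 = 5
Binding: C1, C5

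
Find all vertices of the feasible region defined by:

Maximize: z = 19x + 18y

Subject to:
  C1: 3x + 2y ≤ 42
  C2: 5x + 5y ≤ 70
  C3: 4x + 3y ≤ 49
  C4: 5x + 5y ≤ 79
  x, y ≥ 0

(0, 0), (12.25, 0), (7, 7), (0, 14)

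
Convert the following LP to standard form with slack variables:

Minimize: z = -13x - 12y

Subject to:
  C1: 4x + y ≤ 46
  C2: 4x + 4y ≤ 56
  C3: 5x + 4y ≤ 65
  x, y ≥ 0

min z = -13x - 12y

s.t.
  4x + y + s1 = 46
  4x + 4y + s2 = 56
  5x + 4y + s3 = 65
  x, y, s1, s2, s3 ≥ 0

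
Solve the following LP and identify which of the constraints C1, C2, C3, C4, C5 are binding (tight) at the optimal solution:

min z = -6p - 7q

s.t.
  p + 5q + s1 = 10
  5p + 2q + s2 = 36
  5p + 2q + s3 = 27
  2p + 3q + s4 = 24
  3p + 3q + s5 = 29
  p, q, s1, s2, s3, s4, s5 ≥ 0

At p = 5, q = 1, compute slack b - a·x for each constraint:
  C1: 10 − 10 = 0  (binding)
  C2: 36 − 27 = 9  (slack)
  C3: 27 − 27 = 0  (binding)
  C4: 24 − 13 = 11  (slack)
  C5: 29 − 18 = 11  (slack)

Optimal: p = 5, q = 1
Binding: C1, C3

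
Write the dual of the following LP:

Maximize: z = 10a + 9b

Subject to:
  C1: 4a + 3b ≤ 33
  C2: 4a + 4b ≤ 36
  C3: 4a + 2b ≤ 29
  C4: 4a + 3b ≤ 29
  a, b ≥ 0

Primal max cᵀx s.t. Ax ≤ b, x ≥ 0  →  Dual min bᵀy s.t. Aᵀy ≥ c, y ≥ 0.

Minimize: z = 33y1 + 36y2 + 29y3 + 29y4

Subject to:
  4y1 + 4y2 + 4y3 + 4y4 ≥ 10
  3y1 + 4y2 + 2y3 + 3y4 ≥ 9
  y1, y2, y3, y4 ≥ 0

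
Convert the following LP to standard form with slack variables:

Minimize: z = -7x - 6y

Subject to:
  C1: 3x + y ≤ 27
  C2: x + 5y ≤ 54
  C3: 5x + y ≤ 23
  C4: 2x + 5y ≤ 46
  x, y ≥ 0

min z = -7x - 6y

s.t.
  3x + y + s1 = 27
  x + 5y + s2 = 54
  5x + y + s3 = 23
  2x + 5y + s4 = 46
  x, y, s1, s2, s3, s4 ≥ 0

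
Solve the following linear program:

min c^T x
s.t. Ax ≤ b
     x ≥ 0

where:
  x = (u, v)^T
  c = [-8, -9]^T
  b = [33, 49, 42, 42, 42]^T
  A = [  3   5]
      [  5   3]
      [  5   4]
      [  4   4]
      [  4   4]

Evaluate the objective at each vertex of the feasible region:
  z(0, 0) = 0
  z(8.4, 0) = -67.2
  z(6, 3) = -75  ←
  z(0, 6.6) = -59.4
The minimum is at u = 6, v = 3.

u = 6, v = 3, z = -75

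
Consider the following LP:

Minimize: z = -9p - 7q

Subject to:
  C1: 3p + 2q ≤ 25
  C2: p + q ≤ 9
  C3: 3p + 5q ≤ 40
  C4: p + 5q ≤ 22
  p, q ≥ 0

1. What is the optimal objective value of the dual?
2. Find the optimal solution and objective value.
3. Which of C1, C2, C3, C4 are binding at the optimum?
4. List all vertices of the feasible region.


1. -77
2. p = 7, q = 2, z = -77
3. C1, C2
4. (0, 0), (8.333, 0), (7, 2), (5.75, 3.25), (0, 4.4)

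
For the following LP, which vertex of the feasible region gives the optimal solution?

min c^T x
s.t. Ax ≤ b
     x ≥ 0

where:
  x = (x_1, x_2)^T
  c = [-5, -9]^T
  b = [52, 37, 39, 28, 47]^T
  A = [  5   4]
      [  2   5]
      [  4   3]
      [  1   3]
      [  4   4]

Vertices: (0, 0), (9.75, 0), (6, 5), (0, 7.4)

Evaluate the objective at each vertex of the feasible region:
  z(0, 0) = 0
  z(9.75, 0) = -48.75
  z(6, 5) = -75  ←
  z(0, 7.4) = -66.6
The minimum is at x_1 = 6, x_2 = 5.

(6, 5)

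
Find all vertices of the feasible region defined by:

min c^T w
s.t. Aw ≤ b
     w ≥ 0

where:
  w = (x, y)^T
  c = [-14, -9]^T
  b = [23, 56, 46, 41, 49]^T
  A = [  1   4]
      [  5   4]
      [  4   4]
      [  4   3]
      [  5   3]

(0, 0), (9.8, 0), (8, 3), (7.308, 3.923), (0, 5.75)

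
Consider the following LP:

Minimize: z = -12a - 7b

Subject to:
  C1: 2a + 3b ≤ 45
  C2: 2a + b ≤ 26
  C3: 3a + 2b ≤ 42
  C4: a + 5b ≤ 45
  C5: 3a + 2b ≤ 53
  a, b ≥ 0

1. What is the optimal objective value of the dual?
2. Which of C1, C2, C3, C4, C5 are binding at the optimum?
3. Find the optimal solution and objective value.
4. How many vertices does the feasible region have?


1. -162
2. C2, C3
3. a = 10, b = 6, z = -162
4. 5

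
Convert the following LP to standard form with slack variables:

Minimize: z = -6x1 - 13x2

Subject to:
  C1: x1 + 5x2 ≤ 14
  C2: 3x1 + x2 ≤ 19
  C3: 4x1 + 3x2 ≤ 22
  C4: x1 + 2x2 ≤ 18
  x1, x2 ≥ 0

min z = -6x1 - 13x2

s.t.
  x1 + 5x2 + s1 = 14
  3x1 + x2 + s2 = 19
  4x1 + 3x2 + s3 = 22
  x1 + 2x2 + s4 = 18
  x1, x2, s1, s2, s3, s4 ≥ 0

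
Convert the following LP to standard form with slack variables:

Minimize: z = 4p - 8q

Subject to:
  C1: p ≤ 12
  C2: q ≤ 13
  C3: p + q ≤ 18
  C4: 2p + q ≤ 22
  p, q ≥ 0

min z = 4p - 8q

s.t.
  p + s1 = 12
  q + s2 = 13
  p + q + s3 = 18
  2p + q + s4 = 22
  p, q, s1, s2, s3, s4 ≥ 0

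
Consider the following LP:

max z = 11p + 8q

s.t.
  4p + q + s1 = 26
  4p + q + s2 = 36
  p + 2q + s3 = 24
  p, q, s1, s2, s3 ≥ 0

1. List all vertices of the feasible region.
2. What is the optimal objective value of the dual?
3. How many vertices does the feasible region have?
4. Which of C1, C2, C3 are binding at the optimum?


1. (0, 0), (6.5, 0), (4, 10), (0, 12)
2. 124
3. 4
4. C1, C3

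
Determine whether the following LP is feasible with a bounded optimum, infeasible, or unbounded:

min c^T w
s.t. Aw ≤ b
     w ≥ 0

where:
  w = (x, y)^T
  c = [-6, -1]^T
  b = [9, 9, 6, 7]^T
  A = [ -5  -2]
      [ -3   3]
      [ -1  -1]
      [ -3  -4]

Unbounded (objective can decrease without bound)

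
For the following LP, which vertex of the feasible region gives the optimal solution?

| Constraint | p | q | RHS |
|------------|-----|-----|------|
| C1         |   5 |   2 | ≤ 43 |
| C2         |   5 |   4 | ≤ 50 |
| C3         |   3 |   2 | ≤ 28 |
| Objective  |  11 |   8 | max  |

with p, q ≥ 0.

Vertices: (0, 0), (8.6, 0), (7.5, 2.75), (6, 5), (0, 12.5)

Evaluate the objective at each vertex of the feasible region:
  z(0, 0) = 0
  z(8.6, 0) = 94.6
  z(7.5, 2.75) = 104.5
  z(6, 5) = 106  ←
  z(0, 12.5) = 100
The maximum is at p = 6, q = 5.

(6, 5)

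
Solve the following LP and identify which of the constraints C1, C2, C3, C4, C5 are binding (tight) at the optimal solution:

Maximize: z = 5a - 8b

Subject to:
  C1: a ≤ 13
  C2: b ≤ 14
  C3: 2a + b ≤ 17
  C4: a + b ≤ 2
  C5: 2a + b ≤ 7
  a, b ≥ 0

At a = 2, b = 0, compute slack b - a·x for each constraint:
  C1: 13 − 2 = 11  (slack)
  C2: 14 − 0 = 14  (slack)
  C3: 17 − 4 = 13  (slack)
  C4: 2 − 2 = 0  (binding)
  C5: 7 − 4 = 3  (slack)

Optimal: a = 2, b = 0
Binding: C4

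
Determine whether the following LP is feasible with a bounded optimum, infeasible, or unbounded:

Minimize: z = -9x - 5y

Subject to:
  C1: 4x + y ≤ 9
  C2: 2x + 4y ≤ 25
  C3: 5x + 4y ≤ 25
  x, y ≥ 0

Feasible with a bounded optimal solution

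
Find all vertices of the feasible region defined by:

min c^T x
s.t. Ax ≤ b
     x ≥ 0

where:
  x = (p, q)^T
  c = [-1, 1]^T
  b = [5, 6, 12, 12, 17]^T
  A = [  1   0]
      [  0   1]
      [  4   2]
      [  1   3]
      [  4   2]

(0, 0), (3, 0), (1.2, 3.6), (0, 4)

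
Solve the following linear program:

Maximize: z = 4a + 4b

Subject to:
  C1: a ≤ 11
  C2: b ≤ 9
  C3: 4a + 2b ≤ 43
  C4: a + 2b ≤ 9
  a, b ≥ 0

Evaluate the objective at each vertex of the feasible region:
  z(0, 0) = 0
  z(9, 0) = 36  ←
  z(0, 4.5) = 18
The maximum is at a = 9, b = 0.

a = 9, b = 0, z = 36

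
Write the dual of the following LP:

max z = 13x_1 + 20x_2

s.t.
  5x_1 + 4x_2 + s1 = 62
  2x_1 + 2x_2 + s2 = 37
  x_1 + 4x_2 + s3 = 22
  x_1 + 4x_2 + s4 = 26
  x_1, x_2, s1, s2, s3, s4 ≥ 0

Primal max cᵀx s.t. Ax ≤ b, x ≥ 0  →  Dual min bᵀy s.t. Aᵀy ≥ c, y ≥ 0.

Minimize: z = 62y1 + 37y2 + 22y3 + 26y4

Subject to:
  5y1 + 2y2 + y3 + y4 ≥ 13
  4y1 + 2y2 + 4y3 + 4y4 ≥ 20
  y1, y2, y3, y4 ≥ 0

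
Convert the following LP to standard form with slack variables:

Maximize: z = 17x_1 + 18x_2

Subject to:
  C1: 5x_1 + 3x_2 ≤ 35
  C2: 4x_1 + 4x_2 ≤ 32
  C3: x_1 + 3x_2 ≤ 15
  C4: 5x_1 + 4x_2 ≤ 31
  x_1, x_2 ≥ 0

max z = 17x_1 + 18x_2

s.t.
  5x_1 + 3x_2 + s1 = 35
  4x_1 + 4x_2 + s2 = 32
  x_1 + 3x_2 + s3 = 15
  5x_1 + 4x_2 + s4 = 31
  x_1, x_2, s1, s2, s3, s4 ≥ 0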